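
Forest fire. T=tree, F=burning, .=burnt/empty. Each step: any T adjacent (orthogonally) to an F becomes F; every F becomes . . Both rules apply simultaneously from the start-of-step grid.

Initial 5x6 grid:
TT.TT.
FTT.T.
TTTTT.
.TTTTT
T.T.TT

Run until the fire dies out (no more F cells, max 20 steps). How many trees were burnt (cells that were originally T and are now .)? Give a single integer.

Step 1: +3 fires, +1 burnt (F count now 3)
Step 2: +3 fires, +3 burnt (F count now 3)
Step 3: +2 fires, +3 burnt (F count now 2)
Step 4: +2 fires, +2 burnt (F count now 2)
Step 5: +3 fires, +2 burnt (F count now 3)
Step 6: +2 fires, +3 burnt (F count now 2)
Step 7: +3 fires, +2 burnt (F count now 3)
Step 8: +2 fires, +3 burnt (F count now 2)
Step 9: +0 fires, +2 burnt (F count now 0)
Fire out after step 9
Initially T: 21, now '.': 29
Total burnt (originally-T cells now '.'): 20

Answer: 20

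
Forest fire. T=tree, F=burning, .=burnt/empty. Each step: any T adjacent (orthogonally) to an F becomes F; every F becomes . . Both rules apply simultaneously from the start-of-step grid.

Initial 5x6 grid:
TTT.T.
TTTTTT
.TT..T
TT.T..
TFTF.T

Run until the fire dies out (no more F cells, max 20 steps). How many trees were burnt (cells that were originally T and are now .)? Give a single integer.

Answer: 18

Derivation:
Step 1: +4 fires, +2 burnt (F count now 4)
Step 2: +2 fires, +4 burnt (F count now 2)
Step 3: +2 fires, +2 burnt (F count now 2)
Step 4: +3 fires, +2 burnt (F count now 3)
Step 5: +3 fires, +3 burnt (F count now 3)
Step 6: +1 fires, +3 burnt (F count now 1)
Step 7: +2 fires, +1 burnt (F count now 2)
Step 8: +1 fires, +2 burnt (F count now 1)
Step 9: +0 fires, +1 burnt (F count now 0)
Fire out after step 9
Initially T: 19, now '.': 29
Total burnt (originally-T cells now '.'): 18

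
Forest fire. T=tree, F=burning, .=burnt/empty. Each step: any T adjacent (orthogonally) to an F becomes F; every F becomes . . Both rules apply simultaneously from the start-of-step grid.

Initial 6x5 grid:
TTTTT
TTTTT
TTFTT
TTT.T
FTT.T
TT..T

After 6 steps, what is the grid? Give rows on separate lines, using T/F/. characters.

Step 1: 7 trees catch fire, 2 burn out
  TTTTT
  TTFTT
  TF.FT
  FTF.T
  .FT.T
  FT..T
Step 2: 8 trees catch fire, 7 burn out
  TTFTT
  TF.FT
  F...F
  .F..T
  ..F.T
  .F..T
Step 3: 5 trees catch fire, 8 burn out
  TF.FT
  F...F
  .....
  ....F
  ....T
  ....T
Step 4: 3 trees catch fire, 5 burn out
  F...F
  .....
  .....
  .....
  ....F
  ....T
Step 5: 1 trees catch fire, 3 burn out
  .....
  .....
  .....
  .....
  .....
  ....F
Step 6: 0 trees catch fire, 1 burn out
  .....
  .....
  .....
  .....
  .....
  .....

.....
.....
.....
.....
.....
.....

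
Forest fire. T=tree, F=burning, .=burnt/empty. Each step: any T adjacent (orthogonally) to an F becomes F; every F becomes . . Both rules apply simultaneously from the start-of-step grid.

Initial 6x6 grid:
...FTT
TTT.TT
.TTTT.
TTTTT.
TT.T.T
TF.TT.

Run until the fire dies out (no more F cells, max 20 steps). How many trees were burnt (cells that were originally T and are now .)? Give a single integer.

Step 1: +3 fires, +2 burnt (F count now 3)
Step 2: +4 fires, +3 burnt (F count now 4)
Step 3: +5 fires, +4 burnt (F count now 5)
Step 4: +5 fires, +5 burnt (F count now 5)
Step 5: +3 fires, +5 burnt (F count now 3)
Step 6: +1 fires, +3 burnt (F count now 1)
Step 7: +1 fires, +1 burnt (F count now 1)
Step 8: +0 fires, +1 burnt (F count now 0)
Fire out after step 8
Initially T: 23, now '.': 35
Total burnt (originally-T cells now '.'): 22

Answer: 22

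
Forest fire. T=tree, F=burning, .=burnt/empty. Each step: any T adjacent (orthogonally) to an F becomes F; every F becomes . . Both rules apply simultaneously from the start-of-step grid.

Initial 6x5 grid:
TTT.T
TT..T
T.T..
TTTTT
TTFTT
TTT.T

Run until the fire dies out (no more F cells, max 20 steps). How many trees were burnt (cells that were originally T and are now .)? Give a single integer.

Answer: 20

Derivation:
Step 1: +4 fires, +1 burnt (F count now 4)
Step 2: +6 fires, +4 burnt (F count now 6)
Step 3: +4 fires, +6 burnt (F count now 4)
Step 4: +1 fires, +4 burnt (F count now 1)
Step 5: +1 fires, +1 burnt (F count now 1)
Step 6: +2 fires, +1 burnt (F count now 2)
Step 7: +1 fires, +2 burnt (F count now 1)
Step 8: +1 fires, +1 burnt (F count now 1)
Step 9: +0 fires, +1 burnt (F count now 0)
Fire out after step 9
Initially T: 22, now '.': 28
Total burnt (originally-T cells now '.'): 20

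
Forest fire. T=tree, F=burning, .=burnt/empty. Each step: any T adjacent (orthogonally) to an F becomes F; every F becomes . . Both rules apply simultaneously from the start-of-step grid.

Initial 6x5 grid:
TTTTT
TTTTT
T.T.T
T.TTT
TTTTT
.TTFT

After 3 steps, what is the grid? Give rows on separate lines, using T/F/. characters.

Step 1: 3 trees catch fire, 1 burn out
  TTTTT
  TTTTT
  T.T.T
  T.TTT
  TTTFT
  .TF.F
Step 2: 4 trees catch fire, 3 burn out
  TTTTT
  TTTTT
  T.T.T
  T.TFT
  TTF.F
  .F...
Step 3: 3 trees catch fire, 4 burn out
  TTTTT
  TTTTT
  T.T.T
  T.F.F
  TF...
  .....

TTTTT
TTTTT
T.T.T
T.F.F
TF...
.....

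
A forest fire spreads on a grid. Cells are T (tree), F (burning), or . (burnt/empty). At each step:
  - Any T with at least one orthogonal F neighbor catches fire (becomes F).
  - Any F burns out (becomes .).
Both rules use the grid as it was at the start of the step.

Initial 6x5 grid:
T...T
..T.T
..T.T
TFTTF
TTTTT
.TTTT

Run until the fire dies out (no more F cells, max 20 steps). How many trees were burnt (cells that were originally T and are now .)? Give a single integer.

Answer: 17

Derivation:
Step 1: +6 fires, +2 burnt (F count now 6)
Step 2: +7 fires, +6 burnt (F count now 7)
Step 3: +4 fires, +7 burnt (F count now 4)
Step 4: +0 fires, +4 burnt (F count now 0)
Fire out after step 4
Initially T: 18, now '.': 29
Total burnt (originally-T cells now '.'): 17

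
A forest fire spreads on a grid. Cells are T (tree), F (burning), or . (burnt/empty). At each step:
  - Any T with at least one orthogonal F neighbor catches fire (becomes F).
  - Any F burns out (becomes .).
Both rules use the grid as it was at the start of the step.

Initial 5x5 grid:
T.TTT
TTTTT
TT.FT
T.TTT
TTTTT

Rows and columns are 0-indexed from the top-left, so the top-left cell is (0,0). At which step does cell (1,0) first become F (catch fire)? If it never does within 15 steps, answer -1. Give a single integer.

Step 1: cell (1,0)='T' (+3 fires, +1 burnt)
Step 2: cell (1,0)='T' (+6 fires, +3 burnt)
Step 3: cell (1,0)='T' (+5 fires, +6 burnt)
Step 4: cell (1,0)='F' (+3 fires, +5 burnt)
  -> target ignites at step 4
Step 5: cell (1,0)='.' (+3 fires, +3 burnt)
Step 6: cell (1,0)='.' (+1 fires, +3 burnt)
Step 7: cell (1,0)='.' (+0 fires, +1 burnt)
  fire out at step 7

4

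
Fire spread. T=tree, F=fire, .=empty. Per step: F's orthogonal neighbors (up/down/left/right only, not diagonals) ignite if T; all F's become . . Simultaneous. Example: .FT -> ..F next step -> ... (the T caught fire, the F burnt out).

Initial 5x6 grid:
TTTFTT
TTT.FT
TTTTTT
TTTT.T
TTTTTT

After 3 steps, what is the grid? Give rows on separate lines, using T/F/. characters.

Step 1: 4 trees catch fire, 2 burn out
  TTF.FT
  TTT..F
  TTTTFT
  TTTT.T
  TTTTTT
Step 2: 5 trees catch fire, 4 burn out
  TF...F
  TTF...
  TTTF.F
  TTTT.T
  TTTTTT
Step 3: 5 trees catch fire, 5 burn out
  F.....
  TF....
  TTF...
  TTTF.F
  TTTTTT

F.....
TF....
TTF...
TTTF.F
TTTTTT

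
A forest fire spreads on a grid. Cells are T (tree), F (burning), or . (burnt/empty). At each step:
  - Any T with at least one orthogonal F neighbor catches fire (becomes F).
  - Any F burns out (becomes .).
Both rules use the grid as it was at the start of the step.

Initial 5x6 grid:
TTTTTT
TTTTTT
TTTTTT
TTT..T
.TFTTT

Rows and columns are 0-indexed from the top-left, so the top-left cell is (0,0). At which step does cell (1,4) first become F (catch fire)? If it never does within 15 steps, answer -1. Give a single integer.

Step 1: cell (1,4)='T' (+3 fires, +1 burnt)
Step 2: cell (1,4)='T' (+3 fires, +3 burnt)
Step 3: cell (1,4)='T' (+5 fires, +3 burnt)
Step 4: cell (1,4)='T' (+6 fires, +5 burnt)
Step 5: cell (1,4)='F' (+5 fires, +6 burnt)
  -> target ignites at step 5
Step 6: cell (1,4)='.' (+3 fires, +5 burnt)
Step 7: cell (1,4)='.' (+1 fires, +3 burnt)
Step 8: cell (1,4)='.' (+0 fires, +1 burnt)
  fire out at step 8

5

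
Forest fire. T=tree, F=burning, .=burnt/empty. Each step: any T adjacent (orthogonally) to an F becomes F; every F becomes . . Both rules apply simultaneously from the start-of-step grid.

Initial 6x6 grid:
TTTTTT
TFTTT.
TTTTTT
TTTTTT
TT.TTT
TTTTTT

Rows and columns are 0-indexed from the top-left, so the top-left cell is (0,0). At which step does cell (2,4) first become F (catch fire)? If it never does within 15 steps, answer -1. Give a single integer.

Step 1: cell (2,4)='T' (+4 fires, +1 burnt)
Step 2: cell (2,4)='T' (+6 fires, +4 burnt)
Step 3: cell (2,4)='T' (+6 fires, +6 burnt)
Step 4: cell (2,4)='F' (+5 fires, +6 burnt)
  -> target ignites at step 4
Step 5: cell (2,4)='.' (+6 fires, +5 burnt)
Step 6: cell (2,4)='.' (+3 fires, +6 burnt)
Step 7: cell (2,4)='.' (+2 fires, +3 burnt)
Step 8: cell (2,4)='.' (+1 fires, +2 burnt)
Step 9: cell (2,4)='.' (+0 fires, +1 burnt)
  fire out at step 9

4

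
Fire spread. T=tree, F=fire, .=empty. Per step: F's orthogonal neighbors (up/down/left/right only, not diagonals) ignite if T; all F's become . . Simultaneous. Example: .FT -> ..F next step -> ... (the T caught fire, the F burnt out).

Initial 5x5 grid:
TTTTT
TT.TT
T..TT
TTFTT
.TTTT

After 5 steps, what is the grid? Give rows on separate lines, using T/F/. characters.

Step 1: 3 trees catch fire, 1 burn out
  TTTTT
  TT.TT
  T..TT
  TF.FT
  .TFTT
Step 2: 5 trees catch fire, 3 burn out
  TTTTT
  TT.TT
  T..FT
  F...F
  .F.FT
Step 3: 4 trees catch fire, 5 burn out
  TTTTT
  TT.FT
  F...F
  .....
  ....F
Step 4: 3 trees catch fire, 4 burn out
  TTTFT
  FT..F
  .....
  .....
  .....
Step 5: 4 trees catch fire, 3 burn out
  FTF.F
  .F...
  .....
  .....
  .....

FTF.F
.F...
.....
.....
.....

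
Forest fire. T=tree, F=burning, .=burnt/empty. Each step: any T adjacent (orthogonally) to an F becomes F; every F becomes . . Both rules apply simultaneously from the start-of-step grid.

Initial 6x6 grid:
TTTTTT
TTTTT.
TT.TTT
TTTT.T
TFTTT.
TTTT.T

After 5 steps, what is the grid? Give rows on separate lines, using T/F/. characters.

Step 1: 4 trees catch fire, 1 burn out
  TTTTTT
  TTTTT.
  TT.TTT
  TFTT.T
  F.FTT.
  TFTT.T
Step 2: 6 trees catch fire, 4 burn out
  TTTTTT
  TTTTT.
  TF.TTT
  F.FT.T
  ...FT.
  F.FT.T
Step 3: 5 trees catch fire, 6 burn out
  TTTTTT
  TFTTT.
  F..TTT
  ...F.T
  ....F.
  ...F.T
Step 4: 4 trees catch fire, 5 burn out
  TFTTTT
  F.FTT.
  ...FTT
  .....T
  ......
  .....T
Step 5: 4 trees catch fire, 4 burn out
  F.FTTT
  ...FT.
  ....FT
  .....T
  ......
  .....T

F.FTTT
...FT.
....FT
.....T
......
.....T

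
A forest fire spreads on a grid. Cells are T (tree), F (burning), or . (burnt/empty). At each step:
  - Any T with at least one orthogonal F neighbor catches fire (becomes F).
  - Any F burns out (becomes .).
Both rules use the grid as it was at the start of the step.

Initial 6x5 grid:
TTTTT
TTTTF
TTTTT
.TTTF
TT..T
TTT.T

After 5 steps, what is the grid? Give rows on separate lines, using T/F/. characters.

Step 1: 5 trees catch fire, 2 burn out
  TTTTF
  TTTF.
  TTTTF
  .TTF.
  TT..F
  TTT.T
Step 2: 5 trees catch fire, 5 burn out
  TTTF.
  TTF..
  TTTF.
  .TF..
  TT...
  TTT.F
Step 3: 4 trees catch fire, 5 burn out
  TTF..
  TF...
  TTF..
  .F...
  TT...
  TTT..
Step 4: 4 trees catch fire, 4 burn out
  TF...
  F....
  TF...
  .....
  TF...
  TTT..
Step 5: 4 trees catch fire, 4 burn out
  F....
  .....
  F....
  .....
  F....
  TFT..

F....
.....
F....
.....
F....
TFT..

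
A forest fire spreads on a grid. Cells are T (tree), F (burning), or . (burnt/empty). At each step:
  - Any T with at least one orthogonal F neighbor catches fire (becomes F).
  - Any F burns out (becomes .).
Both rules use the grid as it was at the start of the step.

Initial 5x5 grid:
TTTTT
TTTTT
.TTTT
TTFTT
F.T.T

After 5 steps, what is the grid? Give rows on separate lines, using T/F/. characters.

Step 1: 5 trees catch fire, 2 burn out
  TTTTT
  TTTTT
  .TFTT
  FF.FT
  ..F.T
Step 2: 4 trees catch fire, 5 burn out
  TTTTT
  TTFTT
  .F.FT
  ....F
  ....T
Step 3: 5 trees catch fire, 4 burn out
  TTFTT
  TF.FT
  ....F
  .....
  ....F
Step 4: 4 trees catch fire, 5 burn out
  TF.FT
  F...F
  .....
  .....
  .....
Step 5: 2 trees catch fire, 4 burn out
  F...F
  .....
  .....
  .....
  .....

F...F
.....
.....
.....
.....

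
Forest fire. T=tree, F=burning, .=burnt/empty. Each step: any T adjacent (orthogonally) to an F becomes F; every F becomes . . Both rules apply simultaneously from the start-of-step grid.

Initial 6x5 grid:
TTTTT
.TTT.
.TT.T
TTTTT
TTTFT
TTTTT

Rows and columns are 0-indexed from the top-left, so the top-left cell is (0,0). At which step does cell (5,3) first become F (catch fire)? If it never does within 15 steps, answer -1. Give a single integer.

Step 1: cell (5,3)='F' (+4 fires, +1 burnt)
  -> target ignites at step 1
Step 2: cell (5,3)='.' (+5 fires, +4 burnt)
Step 3: cell (5,3)='.' (+5 fires, +5 burnt)
Step 4: cell (5,3)='.' (+4 fires, +5 burnt)
Step 5: cell (5,3)='.' (+3 fires, +4 burnt)
Step 6: cell (5,3)='.' (+2 fires, +3 burnt)
Step 7: cell (5,3)='.' (+2 fires, +2 burnt)
Step 8: cell (5,3)='.' (+0 fires, +2 burnt)
  fire out at step 8

1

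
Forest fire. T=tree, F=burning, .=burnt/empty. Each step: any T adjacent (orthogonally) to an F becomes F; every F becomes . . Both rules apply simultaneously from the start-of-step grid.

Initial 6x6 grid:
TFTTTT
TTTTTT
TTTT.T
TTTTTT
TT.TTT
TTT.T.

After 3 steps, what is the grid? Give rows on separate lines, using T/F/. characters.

Step 1: 3 trees catch fire, 1 burn out
  F.FTTT
  TFTTTT
  TTTT.T
  TTTTTT
  TT.TTT
  TTT.T.
Step 2: 4 trees catch fire, 3 burn out
  ...FTT
  F.FTTT
  TFTT.T
  TTTTTT
  TT.TTT
  TTT.T.
Step 3: 5 trees catch fire, 4 burn out
  ....FT
  ...FTT
  F.FT.T
  TFTTTT
  TT.TTT
  TTT.T.

....FT
...FTT
F.FT.T
TFTTTT
TT.TTT
TTT.T.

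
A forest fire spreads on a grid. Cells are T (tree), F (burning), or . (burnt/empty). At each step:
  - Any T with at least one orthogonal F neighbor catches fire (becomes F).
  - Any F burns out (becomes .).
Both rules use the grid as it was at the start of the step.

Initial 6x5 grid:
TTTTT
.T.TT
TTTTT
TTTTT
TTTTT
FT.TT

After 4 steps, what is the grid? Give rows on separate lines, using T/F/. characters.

Step 1: 2 trees catch fire, 1 burn out
  TTTTT
  .T.TT
  TTTTT
  TTTTT
  FTTTT
  .F.TT
Step 2: 2 trees catch fire, 2 burn out
  TTTTT
  .T.TT
  TTTTT
  FTTTT
  .FTTT
  ...TT
Step 3: 3 trees catch fire, 2 burn out
  TTTTT
  .T.TT
  FTTTT
  .FTTT
  ..FTT
  ...TT
Step 4: 3 trees catch fire, 3 burn out
  TTTTT
  .T.TT
  .FTTT
  ..FTT
  ...FT
  ...TT

TTTTT
.T.TT
.FTTT
..FTT
...FT
...TT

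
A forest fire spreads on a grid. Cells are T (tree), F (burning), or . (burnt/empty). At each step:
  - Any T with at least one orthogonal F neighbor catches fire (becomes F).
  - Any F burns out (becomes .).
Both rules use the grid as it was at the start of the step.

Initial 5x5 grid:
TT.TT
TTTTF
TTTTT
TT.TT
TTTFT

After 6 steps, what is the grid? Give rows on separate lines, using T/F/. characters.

Step 1: 6 trees catch fire, 2 burn out
  TT.TF
  TTTF.
  TTTTF
  TT.FT
  TTF.F
Step 2: 5 trees catch fire, 6 burn out
  TT.F.
  TTF..
  TTTF.
  TT..F
  TF...
Step 3: 4 trees catch fire, 5 burn out
  TT...
  TF...
  TTF..
  TF...
  F....
Step 4: 4 trees catch fire, 4 burn out
  TF...
  F....
  TF...
  F....
  .....
Step 5: 2 trees catch fire, 4 burn out
  F....
  .....
  F....
  .....
  .....
Step 6: 0 trees catch fire, 2 burn out
  .....
  .....
  .....
  .....
  .....

.....
.....
.....
.....
.....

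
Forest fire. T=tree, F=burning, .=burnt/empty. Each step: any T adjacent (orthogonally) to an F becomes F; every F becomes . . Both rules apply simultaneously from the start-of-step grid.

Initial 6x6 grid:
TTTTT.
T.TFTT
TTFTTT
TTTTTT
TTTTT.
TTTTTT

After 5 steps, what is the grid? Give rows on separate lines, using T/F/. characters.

Step 1: 6 trees catch fire, 2 burn out
  TTTFT.
  T.F.FT
  TF.FTT
  TTFTTT
  TTTTT.
  TTTTTT
Step 2: 8 trees catch fire, 6 burn out
  TTF.F.
  T....F
  F...FT
  TF.FTT
  TTFTT.
  TTTTTT
Step 3: 8 trees catch fire, 8 burn out
  TF....
  F.....
  .....F
  F...FT
  TF.FT.
  TTFTTT
Step 4: 6 trees catch fire, 8 burn out
  F.....
  ......
  ......
  .....F
  F...F.
  TF.FTT
Step 5: 2 trees catch fire, 6 burn out
  ......
  ......
  ......
  ......
  ......
  F...FT

......
......
......
......
......
F...FT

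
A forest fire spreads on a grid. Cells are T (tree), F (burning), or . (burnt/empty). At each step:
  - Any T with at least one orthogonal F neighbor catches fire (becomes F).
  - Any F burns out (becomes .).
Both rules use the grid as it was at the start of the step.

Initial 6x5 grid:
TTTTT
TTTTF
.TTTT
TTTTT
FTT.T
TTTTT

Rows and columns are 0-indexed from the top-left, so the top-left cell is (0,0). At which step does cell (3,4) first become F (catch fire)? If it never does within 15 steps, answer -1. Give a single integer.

Step 1: cell (3,4)='T' (+6 fires, +2 burnt)
Step 2: cell (3,4)='F' (+7 fires, +6 burnt)
  -> target ignites at step 2
Step 3: cell (3,4)='.' (+8 fires, +7 burnt)
Step 4: cell (3,4)='.' (+4 fires, +8 burnt)
Step 5: cell (3,4)='.' (+1 fires, +4 burnt)
Step 6: cell (3,4)='.' (+0 fires, +1 burnt)
  fire out at step 6

2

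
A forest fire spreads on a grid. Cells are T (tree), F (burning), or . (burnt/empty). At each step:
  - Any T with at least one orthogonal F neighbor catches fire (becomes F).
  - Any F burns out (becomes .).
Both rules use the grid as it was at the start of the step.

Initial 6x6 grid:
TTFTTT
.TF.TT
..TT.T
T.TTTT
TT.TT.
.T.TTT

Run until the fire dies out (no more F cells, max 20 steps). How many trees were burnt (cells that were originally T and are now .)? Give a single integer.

Step 1: +4 fires, +2 burnt (F count now 4)
Step 2: +4 fires, +4 burnt (F count now 4)
Step 3: +3 fires, +4 burnt (F count now 3)
Step 4: +3 fires, +3 burnt (F count now 3)
Step 5: +4 fires, +3 burnt (F count now 4)
Step 6: +1 fires, +4 burnt (F count now 1)
Step 7: +1 fires, +1 burnt (F count now 1)
Step 8: +0 fires, +1 burnt (F count now 0)
Fire out after step 8
Initially T: 24, now '.': 32
Total burnt (originally-T cells now '.'): 20

Answer: 20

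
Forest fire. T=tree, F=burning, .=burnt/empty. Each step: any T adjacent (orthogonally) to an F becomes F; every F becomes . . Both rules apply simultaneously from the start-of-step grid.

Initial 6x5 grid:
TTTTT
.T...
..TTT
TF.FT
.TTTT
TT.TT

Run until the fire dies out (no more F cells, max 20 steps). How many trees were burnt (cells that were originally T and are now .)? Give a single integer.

Answer: 13

Derivation:
Step 1: +5 fires, +2 burnt (F count now 5)
Step 2: +6 fires, +5 burnt (F count now 6)
Step 3: +2 fires, +6 burnt (F count now 2)
Step 4: +0 fires, +2 burnt (F count now 0)
Fire out after step 4
Initially T: 19, now '.': 24
Total burnt (originally-T cells now '.'): 13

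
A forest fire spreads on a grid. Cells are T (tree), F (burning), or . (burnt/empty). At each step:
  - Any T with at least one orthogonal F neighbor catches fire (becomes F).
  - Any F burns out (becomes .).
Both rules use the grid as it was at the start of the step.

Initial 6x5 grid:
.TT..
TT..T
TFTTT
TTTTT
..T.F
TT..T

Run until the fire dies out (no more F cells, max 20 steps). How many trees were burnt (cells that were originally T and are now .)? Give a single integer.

Answer: 16

Derivation:
Step 1: +6 fires, +2 burnt (F count now 6)
Step 2: +7 fires, +6 burnt (F count now 7)
Step 3: +3 fires, +7 burnt (F count now 3)
Step 4: +0 fires, +3 burnt (F count now 0)
Fire out after step 4
Initially T: 18, now '.': 28
Total burnt (originally-T cells now '.'): 16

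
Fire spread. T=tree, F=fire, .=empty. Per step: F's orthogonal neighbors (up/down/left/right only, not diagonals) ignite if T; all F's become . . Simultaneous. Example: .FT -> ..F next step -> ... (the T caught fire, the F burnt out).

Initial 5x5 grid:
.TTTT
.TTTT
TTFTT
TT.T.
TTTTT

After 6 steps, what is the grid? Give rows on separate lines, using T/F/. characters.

Step 1: 3 trees catch fire, 1 burn out
  .TTTT
  .TFTT
  TF.FT
  TT.T.
  TTTTT
Step 2: 7 trees catch fire, 3 burn out
  .TFTT
  .F.FT
  F...F
  TF.F.
  TTTTT
Step 3: 6 trees catch fire, 7 burn out
  .F.FT
  ....F
  .....
  F....
  TFTFT
Step 4: 4 trees catch fire, 6 burn out
  ....F
  .....
  .....
  .....
  F.F.F
Step 5: 0 trees catch fire, 4 burn out
  .....
  .....
  .....
  .....
  .....
Step 6: 0 trees catch fire, 0 burn out
  .....
  .....
  .....
  .....
  .....

.....
.....
.....
.....
.....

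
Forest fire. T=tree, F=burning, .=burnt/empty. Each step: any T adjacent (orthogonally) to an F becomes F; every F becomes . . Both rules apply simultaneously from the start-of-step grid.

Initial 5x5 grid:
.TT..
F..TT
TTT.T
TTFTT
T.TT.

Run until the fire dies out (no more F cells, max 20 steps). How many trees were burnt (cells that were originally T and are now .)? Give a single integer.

Answer: 13

Derivation:
Step 1: +5 fires, +2 burnt (F count now 5)
Step 2: +4 fires, +5 burnt (F count now 4)
Step 3: +2 fires, +4 burnt (F count now 2)
Step 4: +1 fires, +2 burnt (F count now 1)
Step 5: +1 fires, +1 burnt (F count now 1)
Step 6: +0 fires, +1 burnt (F count now 0)
Fire out after step 6
Initially T: 15, now '.': 23
Total burnt (originally-T cells now '.'): 13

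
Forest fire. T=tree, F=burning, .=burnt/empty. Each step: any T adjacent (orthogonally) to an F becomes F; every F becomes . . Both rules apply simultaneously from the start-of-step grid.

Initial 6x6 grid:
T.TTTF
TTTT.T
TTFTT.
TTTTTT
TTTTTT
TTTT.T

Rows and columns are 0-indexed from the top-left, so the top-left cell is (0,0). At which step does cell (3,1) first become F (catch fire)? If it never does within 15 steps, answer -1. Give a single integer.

Step 1: cell (3,1)='T' (+6 fires, +2 burnt)
Step 2: cell (3,1)='F' (+9 fires, +6 burnt)
  -> target ignites at step 2
Step 3: cell (3,1)='.' (+6 fires, +9 burnt)
Step 4: cell (3,1)='.' (+6 fires, +6 burnt)
Step 5: cell (3,1)='.' (+2 fires, +6 burnt)
Step 6: cell (3,1)='.' (+1 fires, +2 burnt)
Step 7: cell (3,1)='.' (+0 fires, +1 burnt)
  fire out at step 7

2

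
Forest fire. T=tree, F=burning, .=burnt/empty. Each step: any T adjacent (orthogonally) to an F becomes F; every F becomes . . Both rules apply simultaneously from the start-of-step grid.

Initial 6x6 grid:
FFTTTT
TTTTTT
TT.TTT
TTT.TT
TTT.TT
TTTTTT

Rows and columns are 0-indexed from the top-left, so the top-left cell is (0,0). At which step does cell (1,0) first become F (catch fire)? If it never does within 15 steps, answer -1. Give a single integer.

Step 1: cell (1,0)='F' (+3 fires, +2 burnt)
  -> target ignites at step 1
Step 2: cell (1,0)='.' (+4 fires, +3 burnt)
Step 3: cell (1,0)='.' (+4 fires, +4 burnt)
Step 4: cell (1,0)='.' (+6 fires, +4 burnt)
Step 5: cell (1,0)='.' (+5 fires, +6 burnt)
Step 6: cell (1,0)='.' (+3 fires, +5 burnt)
Step 7: cell (1,0)='.' (+3 fires, +3 burnt)
Step 8: cell (1,0)='.' (+2 fires, +3 burnt)
Step 9: cell (1,0)='.' (+1 fires, +2 burnt)
Step 10: cell (1,0)='.' (+0 fires, +1 burnt)
  fire out at step 10

1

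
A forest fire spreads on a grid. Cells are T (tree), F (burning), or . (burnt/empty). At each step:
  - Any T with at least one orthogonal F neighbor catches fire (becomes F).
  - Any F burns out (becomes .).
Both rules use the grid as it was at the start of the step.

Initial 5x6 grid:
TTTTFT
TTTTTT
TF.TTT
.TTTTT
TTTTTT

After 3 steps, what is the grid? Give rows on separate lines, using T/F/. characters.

Step 1: 6 trees catch fire, 2 burn out
  TTTF.F
  TFTTFT
  F..TTT
  .FTTTT
  TTTTTT
Step 2: 9 trees catch fire, 6 burn out
  TFF...
  F.FF.F
  ...TFT
  ..FTTT
  TFTTTT
Step 3: 7 trees catch fire, 9 burn out
  F.....
  ......
  ...F.F
  ...FFT
  F.FTTT

F.....
......
...F.F
...FFT
F.FTTT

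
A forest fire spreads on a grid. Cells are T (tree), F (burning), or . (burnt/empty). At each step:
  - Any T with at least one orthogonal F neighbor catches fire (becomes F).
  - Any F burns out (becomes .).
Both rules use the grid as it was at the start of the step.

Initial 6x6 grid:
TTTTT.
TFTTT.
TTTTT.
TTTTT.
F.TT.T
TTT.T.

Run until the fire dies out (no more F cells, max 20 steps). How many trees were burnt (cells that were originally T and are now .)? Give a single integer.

Answer: 24

Derivation:
Step 1: +6 fires, +2 burnt (F count now 6)
Step 2: +7 fires, +6 burnt (F count now 7)
Step 3: +5 fires, +7 burnt (F count now 5)
Step 4: +4 fires, +5 burnt (F count now 4)
Step 5: +2 fires, +4 burnt (F count now 2)
Step 6: +0 fires, +2 burnt (F count now 0)
Fire out after step 6
Initially T: 26, now '.': 34
Total burnt (originally-T cells now '.'): 24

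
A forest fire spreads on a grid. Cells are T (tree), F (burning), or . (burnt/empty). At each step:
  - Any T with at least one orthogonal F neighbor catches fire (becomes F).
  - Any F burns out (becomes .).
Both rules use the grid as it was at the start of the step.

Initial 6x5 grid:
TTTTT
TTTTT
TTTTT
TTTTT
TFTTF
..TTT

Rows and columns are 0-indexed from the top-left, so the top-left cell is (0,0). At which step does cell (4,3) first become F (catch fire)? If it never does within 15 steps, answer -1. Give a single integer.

Step 1: cell (4,3)='F' (+6 fires, +2 burnt)
  -> target ignites at step 1
Step 2: cell (4,3)='.' (+7 fires, +6 burnt)
Step 3: cell (4,3)='.' (+5 fires, +7 burnt)
Step 4: cell (4,3)='.' (+5 fires, +5 burnt)
Step 5: cell (4,3)='.' (+3 fires, +5 burnt)
Step 6: cell (4,3)='.' (+0 fires, +3 burnt)
  fire out at step 6

1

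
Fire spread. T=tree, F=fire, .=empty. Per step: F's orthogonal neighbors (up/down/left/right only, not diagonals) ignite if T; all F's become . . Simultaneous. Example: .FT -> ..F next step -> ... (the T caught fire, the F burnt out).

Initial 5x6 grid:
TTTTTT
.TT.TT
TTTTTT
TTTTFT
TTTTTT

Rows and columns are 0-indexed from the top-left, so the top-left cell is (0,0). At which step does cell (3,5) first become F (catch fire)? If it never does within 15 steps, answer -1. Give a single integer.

Step 1: cell (3,5)='F' (+4 fires, +1 burnt)
  -> target ignites at step 1
Step 2: cell (3,5)='.' (+6 fires, +4 burnt)
Step 3: cell (3,5)='.' (+5 fires, +6 burnt)
Step 4: cell (3,5)='.' (+6 fires, +5 burnt)
Step 5: cell (3,5)='.' (+4 fires, +6 burnt)
Step 6: cell (3,5)='.' (+1 fires, +4 burnt)
Step 7: cell (3,5)='.' (+1 fires, +1 burnt)
Step 8: cell (3,5)='.' (+0 fires, +1 burnt)
  fire out at step 8

1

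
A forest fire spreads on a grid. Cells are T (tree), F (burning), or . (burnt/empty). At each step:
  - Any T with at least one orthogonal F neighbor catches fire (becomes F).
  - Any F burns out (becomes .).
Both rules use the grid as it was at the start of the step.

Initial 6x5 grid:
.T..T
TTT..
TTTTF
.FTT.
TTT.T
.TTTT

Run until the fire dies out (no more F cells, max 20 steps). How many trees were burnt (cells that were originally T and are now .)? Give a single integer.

Answer: 18

Derivation:
Step 1: +4 fires, +2 burnt (F count now 4)
Step 2: +7 fires, +4 burnt (F count now 7)
Step 3: +4 fires, +7 burnt (F count now 4)
Step 4: +1 fires, +4 burnt (F count now 1)
Step 5: +1 fires, +1 burnt (F count now 1)
Step 6: +1 fires, +1 burnt (F count now 1)
Step 7: +0 fires, +1 burnt (F count now 0)
Fire out after step 7
Initially T: 19, now '.': 29
Total burnt (originally-T cells now '.'): 18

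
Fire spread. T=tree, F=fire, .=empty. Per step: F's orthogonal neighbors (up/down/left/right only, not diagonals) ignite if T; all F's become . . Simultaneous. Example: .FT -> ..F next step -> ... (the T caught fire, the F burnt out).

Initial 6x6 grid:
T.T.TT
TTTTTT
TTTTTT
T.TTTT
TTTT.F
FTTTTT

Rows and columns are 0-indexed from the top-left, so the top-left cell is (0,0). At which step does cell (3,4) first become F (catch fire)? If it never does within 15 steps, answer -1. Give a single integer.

Step 1: cell (3,4)='T' (+4 fires, +2 burnt)
Step 2: cell (3,4)='F' (+6 fires, +4 burnt)
  -> target ignites at step 2
Step 3: cell (3,4)='.' (+6 fires, +6 burnt)
Step 4: cell (3,4)='.' (+7 fires, +6 burnt)
Step 5: cell (3,4)='.' (+5 fires, +7 burnt)
Step 6: cell (3,4)='.' (+1 fires, +5 burnt)
Step 7: cell (3,4)='.' (+1 fires, +1 burnt)
Step 8: cell (3,4)='.' (+0 fires, +1 burnt)
  fire out at step 8

2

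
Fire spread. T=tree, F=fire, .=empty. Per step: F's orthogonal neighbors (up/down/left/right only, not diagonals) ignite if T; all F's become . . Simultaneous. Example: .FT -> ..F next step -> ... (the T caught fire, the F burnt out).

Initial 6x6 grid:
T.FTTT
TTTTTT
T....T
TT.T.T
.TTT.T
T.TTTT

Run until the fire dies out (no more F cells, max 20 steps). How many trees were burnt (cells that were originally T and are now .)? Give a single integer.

Answer: 24

Derivation:
Step 1: +2 fires, +1 burnt (F count now 2)
Step 2: +3 fires, +2 burnt (F count now 3)
Step 3: +3 fires, +3 burnt (F count now 3)
Step 4: +3 fires, +3 burnt (F count now 3)
Step 5: +2 fires, +3 burnt (F count now 2)
Step 6: +2 fires, +2 burnt (F count now 2)
Step 7: +2 fires, +2 burnt (F count now 2)
Step 8: +2 fires, +2 burnt (F count now 2)
Step 9: +3 fires, +2 burnt (F count now 3)
Step 10: +2 fires, +3 burnt (F count now 2)
Step 11: +0 fires, +2 burnt (F count now 0)
Fire out after step 11
Initially T: 25, now '.': 35
Total burnt (originally-T cells now '.'): 24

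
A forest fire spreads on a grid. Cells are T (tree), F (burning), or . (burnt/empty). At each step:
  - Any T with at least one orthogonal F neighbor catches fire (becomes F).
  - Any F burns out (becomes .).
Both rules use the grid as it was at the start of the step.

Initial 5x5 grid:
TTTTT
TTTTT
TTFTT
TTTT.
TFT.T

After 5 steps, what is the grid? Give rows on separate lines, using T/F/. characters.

Step 1: 7 trees catch fire, 2 burn out
  TTTTT
  TTFTT
  TF.FT
  TFFT.
  F.F.T
Step 2: 7 trees catch fire, 7 burn out
  TTFTT
  TF.FT
  F...F
  F..F.
  ....T
Step 3: 4 trees catch fire, 7 burn out
  TF.FT
  F...F
  .....
  .....
  ....T
Step 4: 2 trees catch fire, 4 burn out
  F...F
  .....
  .....
  .....
  ....T
Step 5: 0 trees catch fire, 2 burn out
  .....
  .....
  .....
  .....
  ....T

.....
.....
.....
.....
....T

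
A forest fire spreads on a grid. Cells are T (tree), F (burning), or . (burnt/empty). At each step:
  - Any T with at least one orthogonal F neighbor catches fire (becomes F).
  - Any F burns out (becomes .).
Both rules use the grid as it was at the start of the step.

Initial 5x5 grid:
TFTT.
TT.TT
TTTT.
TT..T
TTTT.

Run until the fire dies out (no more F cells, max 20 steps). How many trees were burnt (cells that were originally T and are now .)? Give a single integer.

Step 1: +3 fires, +1 burnt (F count now 3)
Step 2: +3 fires, +3 burnt (F count now 3)
Step 3: +4 fires, +3 burnt (F count now 4)
Step 4: +4 fires, +4 burnt (F count now 4)
Step 5: +2 fires, +4 burnt (F count now 2)
Step 6: +1 fires, +2 burnt (F count now 1)
Step 7: +0 fires, +1 burnt (F count now 0)
Fire out after step 7
Initially T: 18, now '.': 24
Total burnt (originally-T cells now '.'): 17

Answer: 17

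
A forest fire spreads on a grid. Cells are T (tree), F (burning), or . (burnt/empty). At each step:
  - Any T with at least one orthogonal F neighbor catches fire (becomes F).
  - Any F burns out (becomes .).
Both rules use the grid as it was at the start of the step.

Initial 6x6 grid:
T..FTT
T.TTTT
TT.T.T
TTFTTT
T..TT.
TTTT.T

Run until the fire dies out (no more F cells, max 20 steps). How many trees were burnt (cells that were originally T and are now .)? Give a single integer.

Step 1: +4 fires, +2 burnt (F count now 4)
Step 2: +8 fires, +4 burnt (F count now 8)
Step 3: +6 fires, +8 burnt (F count now 6)
Step 4: +4 fires, +6 burnt (F count now 4)
Step 5: +2 fires, +4 burnt (F count now 2)
Step 6: +0 fires, +2 burnt (F count now 0)
Fire out after step 6
Initially T: 25, now '.': 35
Total burnt (originally-T cells now '.'): 24

Answer: 24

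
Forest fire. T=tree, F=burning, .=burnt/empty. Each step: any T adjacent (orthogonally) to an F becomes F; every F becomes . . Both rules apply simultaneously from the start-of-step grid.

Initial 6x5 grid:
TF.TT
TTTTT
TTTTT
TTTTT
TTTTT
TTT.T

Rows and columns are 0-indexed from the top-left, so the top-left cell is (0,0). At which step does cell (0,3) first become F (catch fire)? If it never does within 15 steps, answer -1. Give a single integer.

Step 1: cell (0,3)='T' (+2 fires, +1 burnt)
Step 2: cell (0,3)='T' (+3 fires, +2 burnt)
Step 3: cell (0,3)='T' (+4 fires, +3 burnt)
Step 4: cell (0,3)='F' (+6 fires, +4 burnt)
  -> target ignites at step 4
Step 5: cell (0,3)='.' (+6 fires, +6 burnt)
Step 6: cell (0,3)='.' (+4 fires, +6 burnt)
Step 7: cell (0,3)='.' (+1 fires, +4 burnt)
Step 8: cell (0,3)='.' (+1 fires, +1 burnt)
Step 9: cell (0,3)='.' (+0 fires, +1 burnt)
  fire out at step 9

4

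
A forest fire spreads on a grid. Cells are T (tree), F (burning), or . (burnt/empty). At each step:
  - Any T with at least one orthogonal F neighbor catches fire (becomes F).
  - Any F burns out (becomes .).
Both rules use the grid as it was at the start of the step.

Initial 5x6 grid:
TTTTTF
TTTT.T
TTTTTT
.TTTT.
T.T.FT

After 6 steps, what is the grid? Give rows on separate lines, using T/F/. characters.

Step 1: 4 trees catch fire, 2 burn out
  TTTTF.
  TTTT.F
  TTTTTT
  .TTTF.
  T.T..F
Step 2: 4 trees catch fire, 4 burn out
  TTTF..
  TTTT..
  TTTTFF
  .TTF..
  T.T...
Step 3: 4 trees catch fire, 4 burn out
  TTF...
  TTTF..
  TTTF..
  .TF...
  T.T...
Step 4: 5 trees catch fire, 4 burn out
  TF....
  TTF...
  TTF...
  .F....
  T.F...
Step 5: 3 trees catch fire, 5 burn out
  F.....
  TF....
  TF....
  ......
  T.....
Step 6: 2 trees catch fire, 3 burn out
  ......
  F.....
  F.....
  ......
  T.....

......
F.....
F.....
......
T.....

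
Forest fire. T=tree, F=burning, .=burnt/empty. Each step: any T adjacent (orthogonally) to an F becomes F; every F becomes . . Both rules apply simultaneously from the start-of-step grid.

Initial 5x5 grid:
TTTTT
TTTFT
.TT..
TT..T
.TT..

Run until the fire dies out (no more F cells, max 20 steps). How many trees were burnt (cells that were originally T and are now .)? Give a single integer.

Answer: 15

Derivation:
Step 1: +3 fires, +1 burnt (F count now 3)
Step 2: +4 fires, +3 burnt (F count now 4)
Step 3: +3 fires, +4 burnt (F count now 3)
Step 4: +2 fires, +3 burnt (F count now 2)
Step 5: +2 fires, +2 burnt (F count now 2)
Step 6: +1 fires, +2 burnt (F count now 1)
Step 7: +0 fires, +1 burnt (F count now 0)
Fire out after step 7
Initially T: 16, now '.': 24
Total burnt (originally-T cells now '.'): 15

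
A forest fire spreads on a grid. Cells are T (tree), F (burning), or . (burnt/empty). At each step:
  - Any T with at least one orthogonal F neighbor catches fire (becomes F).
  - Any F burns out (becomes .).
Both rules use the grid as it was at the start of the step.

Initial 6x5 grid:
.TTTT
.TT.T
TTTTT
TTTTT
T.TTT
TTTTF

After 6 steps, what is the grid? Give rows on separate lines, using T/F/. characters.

Step 1: 2 trees catch fire, 1 burn out
  .TTTT
  .TT.T
  TTTTT
  TTTTT
  T.TTF
  TTTF.
Step 2: 3 trees catch fire, 2 burn out
  .TTTT
  .TT.T
  TTTTT
  TTTTF
  T.TF.
  TTF..
Step 3: 4 trees catch fire, 3 burn out
  .TTTT
  .TT.T
  TTTTF
  TTTF.
  T.F..
  TF...
Step 4: 4 trees catch fire, 4 burn out
  .TTTT
  .TT.F
  TTTF.
  TTF..
  T....
  F....
Step 5: 4 trees catch fire, 4 burn out
  .TTTF
  .TT..
  TTF..
  TF...
  F....
  .....
Step 6: 4 trees catch fire, 4 burn out
  .TTF.
  .TF..
  TF...
  F....
  .....
  .....

.TTF.
.TF..
TF...
F....
.....
.....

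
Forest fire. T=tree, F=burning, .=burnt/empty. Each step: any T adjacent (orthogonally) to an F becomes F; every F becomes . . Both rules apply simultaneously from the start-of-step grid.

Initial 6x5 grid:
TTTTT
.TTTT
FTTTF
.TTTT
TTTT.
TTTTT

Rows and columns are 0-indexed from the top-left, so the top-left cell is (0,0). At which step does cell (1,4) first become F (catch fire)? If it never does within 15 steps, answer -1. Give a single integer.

Step 1: cell (1,4)='F' (+4 fires, +2 burnt)
  -> target ignites at step 1
Step 2: cell (1,4)='.' (+6 fires, +4 burnt)
Step 3: cell (1,4)='.' (+6 fires, +6 burnt)
Step 4: cell (1,4)='.' (+6 fires, +6 burnt)
Step 5: cell (1,4)='.' (+3 fires, +6 burnt)
Step 6: cell (1,4)='.' (+0 fires, +3 burnt)
  fire out at step 6

1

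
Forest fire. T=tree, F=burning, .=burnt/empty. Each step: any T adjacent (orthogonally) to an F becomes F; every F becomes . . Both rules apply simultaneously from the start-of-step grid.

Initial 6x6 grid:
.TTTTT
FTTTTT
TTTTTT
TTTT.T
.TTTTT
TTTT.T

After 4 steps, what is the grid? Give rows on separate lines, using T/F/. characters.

Step 1: 2 trees catch fire, 1 burn out
  .TTTTT
  .FTTTT
  FTTTTT
  TTTT.T
  .TTTTT
  TTTT.T
Step 2: 4 trees catch fire, 2 burn out
  .FTTTT
  ..FTTT
  .FTTTT
  FTTT.T
  .TTTTT
  TTTT.T
Step 3: 4 trees catch fire, 4 burn out
  ..FTTT
  ...FTT
  ..FTTT
  .FTT.T
  .TTTTT
  TTTT.T
Step 4: 5 trees catch fire, 4 burn out
  ...FTT
  ....FT
  ...FTT
  ..FT.T
  .FTTTT
  TTTT.T

...FTT
....FT
...FTT
..FT.T
.FTTTT
TTTT.T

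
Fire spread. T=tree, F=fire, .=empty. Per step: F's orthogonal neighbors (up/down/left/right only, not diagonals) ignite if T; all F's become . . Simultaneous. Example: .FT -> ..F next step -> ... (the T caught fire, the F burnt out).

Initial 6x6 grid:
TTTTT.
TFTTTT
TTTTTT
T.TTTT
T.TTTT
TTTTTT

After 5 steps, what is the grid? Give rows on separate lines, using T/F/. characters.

Step 1: 4 trees catch fire, 1 burn out
  TFTTT.
  F.FTTT
  TFTTTT
  T.TTTT
  T.TTTT
  TTTTTT
Step 2: 5 trees catch fire, 4 burn out
  F.FTT.
  ...FTT
  F.FTTT
  T.TTTT
  T.TTTT
  TTTTTT
Step 3: 5 trees catch fire, 5 burn out
  ...FT.
  ....FT
  ...FTT
  F.FTTT
  T.TTTT
  TTTTTT
Step 4: 6 trees catch fire, 5 burn out
  ....F.
  .....F
  ....FT
  ...FTT
  F.FTTT
  TTTTTT
Step 5: 5 trees catch fire, 6 burn out
  ......
  ......
  .....F
  ....FT
  ...FTT
  FTFTTT

......
......
.....F
....FT
...FTT
FTFTTT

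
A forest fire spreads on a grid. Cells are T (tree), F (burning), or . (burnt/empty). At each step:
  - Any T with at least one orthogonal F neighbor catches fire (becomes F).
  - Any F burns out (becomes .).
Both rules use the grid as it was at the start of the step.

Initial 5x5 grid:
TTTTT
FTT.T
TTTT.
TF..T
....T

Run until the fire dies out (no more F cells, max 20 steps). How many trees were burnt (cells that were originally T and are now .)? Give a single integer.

Answer: 13

Derivation:
Step 1: +5 fires, +2 burnt (F count now 5)
Step 2: +3 fires, +5 burnt (F count now 3)
Step 3: +2 fires, +3 burnt (F count now 2)
Step 4: +1 fires, +2 burnt (F count now 1)
Step 5: +1 fires, +1 burnt (F count now 1)
Step 6: +1 fires, +1 burnt (F count now 1)
Step 7: +0 fires, +1 burnt (F count now 0)
Fire out after step 7
Initially T: 15, now '.': 23
Total burnt (originally-T cells now '.'): 13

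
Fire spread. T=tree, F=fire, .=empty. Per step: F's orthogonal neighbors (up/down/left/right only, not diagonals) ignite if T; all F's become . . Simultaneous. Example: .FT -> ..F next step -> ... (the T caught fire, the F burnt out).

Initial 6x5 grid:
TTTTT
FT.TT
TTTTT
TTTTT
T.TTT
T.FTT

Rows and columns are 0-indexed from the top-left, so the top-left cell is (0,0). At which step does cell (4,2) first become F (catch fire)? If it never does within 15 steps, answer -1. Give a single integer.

Step 1: cell (4,2)='F' (+5 fires, +2 burnt)
  -> target ignites at step 1
Step 2: cell (4,2)='.' (+6 fires, +5 burnt)
Step 3: cell (4,2)='.' (+6 fires, +6 burnt)
Step 4: cell (4,2)='.' (+4 fires, +6 burnt)
Step 5: cell (4,2)='.' (+3 fires, +4 burnt)
Step 6: cell (4,2)='.' (+1 fires, +3 burnt)
Step 7: cell (4,2)='.' (+0 fires, +1 burnt)
  fire out at step 7

1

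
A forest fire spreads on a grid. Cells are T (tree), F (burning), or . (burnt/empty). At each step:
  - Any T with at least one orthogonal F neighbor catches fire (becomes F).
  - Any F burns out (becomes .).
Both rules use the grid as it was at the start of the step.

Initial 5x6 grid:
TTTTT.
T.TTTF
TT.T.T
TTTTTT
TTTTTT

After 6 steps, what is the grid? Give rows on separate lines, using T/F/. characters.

Step 1: 2 trees catch fire, 1 burn out
  TTTTT.
  T.TTF.
  TT.T.F
  TTTTTT
  TTTTTT
Step 2: 3 trees catch fire, 2 burn out
  TTTTF.
  T.TF..
  TT.T..
  TTTTTF
  TTTTTT
Step 3: 5 trees catch fire, 3 burn out
  TTTF..
  T.F...
  TT.F..
  TTTTF.
  TTTTTF
Step 4: 3 trees catch fire, 5 burn out
  TTF...
  T.....
  TT....
  TTTF..
  TTTTF.
Step 5: 3 trees catch fire, 3 burn out
  TF....
  T.....
  TT....
  TTF...
  TTTF..
Step 6: 3 trees catch fire, 3 burn out
  F.....
  T.....
  TT....
  TF....
  TTF...

F.....
T.....
TT....
TF....
TTF...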